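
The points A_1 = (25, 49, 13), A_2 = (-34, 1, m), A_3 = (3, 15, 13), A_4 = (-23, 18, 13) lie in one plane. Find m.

The points are coplanar iff A_1A_2 · (A_1A_3 × A_1A_4) = 0.
Expanding, this is linear in m: (-950)m + (12350) = 0.
So m = 13.

13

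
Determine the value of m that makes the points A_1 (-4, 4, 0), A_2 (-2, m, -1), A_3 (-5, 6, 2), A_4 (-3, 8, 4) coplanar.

3

Normal to plane A_1A_3A_4: n = (0, 6, -6); plane equation n·P = 24.
Requiring n·A_2 = 24: (6)m + (6) = 24.
So m = 3.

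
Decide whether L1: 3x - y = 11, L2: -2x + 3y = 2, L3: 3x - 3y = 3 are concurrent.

Intersecting L1 and L2: solving the 2×2 system gives (x, y) = (5, 4).
Substitute into L3: (3)(5) + (-3)(4) = 3.
This equals 3, so (5, 4) lies on all three lines and they are concurrent.

Yes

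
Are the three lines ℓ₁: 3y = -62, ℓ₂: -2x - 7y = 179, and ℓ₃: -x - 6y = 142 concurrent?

No

Lines aᵢx + bᵢy = cᵢ with pairwise distinct directions are concurrent exactly when det[aᵢ bᵢ cᵢ] = 0.
Here the determinant is 5.
Nonzero, so no common point exists.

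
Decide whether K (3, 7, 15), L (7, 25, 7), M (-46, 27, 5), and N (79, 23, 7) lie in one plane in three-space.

No

A normal to the plane through K, L, M is n = KL × KM = (-20, 432, 962).
The plane has equation n·P = 17394. For N: n·N = 15090.
15090 ≠ 17394, so N is off the plane.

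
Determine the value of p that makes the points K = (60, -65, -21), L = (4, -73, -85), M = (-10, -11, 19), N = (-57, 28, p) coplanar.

51

The points are coplanar iff KL · (KM × KN) = 0.
Expanding, this is linear in p: (-3584)p + (182784) = 0.
So p = 51.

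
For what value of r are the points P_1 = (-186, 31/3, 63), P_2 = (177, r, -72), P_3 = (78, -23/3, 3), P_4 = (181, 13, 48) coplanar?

The points are coplanar iff P_1P_2 · (P_1P_3 × P_1P_4) = 0.
Expanding, this is linear in r: (-18060)r + (-644140) = 0.
So r = -107/3.

-107/3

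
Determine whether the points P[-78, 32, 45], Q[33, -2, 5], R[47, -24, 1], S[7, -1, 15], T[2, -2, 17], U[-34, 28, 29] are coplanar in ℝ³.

No

The plane through P, Q, R has normal n = PQ × PR = (-744, -116, -1966) and equation n·X = -34150.
Checking the remaining points: n·S = -34582, n·T = -34678, n·U = -34966.
Since n·S = -34582 ≠ -34150, S is off the plane and the points are not all coplanar.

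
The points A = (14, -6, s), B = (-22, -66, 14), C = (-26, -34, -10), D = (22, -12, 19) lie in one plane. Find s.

8

The points are coplanar iff AB · (AC × AD) = 0.
Expanding, this is linear in s: (1624)s + (-12992) = 0.
So s = 8.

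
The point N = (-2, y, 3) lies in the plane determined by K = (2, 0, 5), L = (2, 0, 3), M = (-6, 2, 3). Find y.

1

Coplanarity requires KL · (KM × KN) = 0.
KL = (0, 0, -2), KM = (-8, 2, -2); the triple product is linear in y with coefficient 16 and constant term -16.
Setting it to zero: y = 1.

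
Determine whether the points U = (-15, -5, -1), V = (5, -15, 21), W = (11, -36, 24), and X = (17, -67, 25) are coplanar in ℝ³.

Yes

A normal to the plane through U, V, W is n = UV × UW = (432, 72, -360).
The plane has equation n·P = -6480. For X: n·X = -6480.
Equal, so X lies in the plane and all four are coplanar.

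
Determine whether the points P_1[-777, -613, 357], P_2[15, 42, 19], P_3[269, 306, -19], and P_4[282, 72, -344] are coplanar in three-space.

The four points are coplanar iff the 3×3 determinant with rows P_1P_2, P_1P_3, P_1P_4 is zero.
Rows: (792, 655, -338), (1046, 919, -376), (1059, 685, -701).
Expanding along the first row: (792)(-386659) − (655)(-335062) + (-338)(-256711) = 0.
Zero determinant ⇒ coplanar.

Yes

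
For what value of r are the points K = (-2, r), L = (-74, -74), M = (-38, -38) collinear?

-2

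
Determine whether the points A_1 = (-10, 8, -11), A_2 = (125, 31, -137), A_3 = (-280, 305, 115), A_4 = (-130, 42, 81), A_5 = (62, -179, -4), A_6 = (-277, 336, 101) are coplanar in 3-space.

The plane through A_1, A_2, A_3 has normal n = A_1A_2 × A_1A_3 = (40320, 17010, 46305) and equation n·P = -776475.
Checking the remaining points: n·A_4 = -776475, n·A_5 = -730170, n·A_6 = -776475.
Since n·A_5 = -730170 ≠ -776475, A_5 is off the plane and the points are not all coplanar.

No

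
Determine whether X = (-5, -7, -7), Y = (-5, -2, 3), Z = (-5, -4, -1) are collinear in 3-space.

Yes

XY = (0, 5, 10), XZ = (0, 3, 6).
Each component of XZ is 3/5 times the corresponding component of XY, so XZ = 3/5·XY and the points are collinear.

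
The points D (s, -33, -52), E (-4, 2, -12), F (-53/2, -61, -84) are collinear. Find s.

-33/2

Direction EF = (-45/2, -63, -72). From the y-coordinate of D, the parameter along the line is τ = (-33 − 2)/(-63) = 5/9.
Then s = (-4) + 5/9·(-45/2) = -33/2.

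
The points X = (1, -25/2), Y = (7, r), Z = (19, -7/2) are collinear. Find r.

-19/2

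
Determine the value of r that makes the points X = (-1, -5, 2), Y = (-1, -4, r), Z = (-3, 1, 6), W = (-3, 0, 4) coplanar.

4

The points are coplanar iff XY · (XZ × XW) = 0.
Expanding, this is linear in r: (2)r + (-8) = 0.
So r = 4.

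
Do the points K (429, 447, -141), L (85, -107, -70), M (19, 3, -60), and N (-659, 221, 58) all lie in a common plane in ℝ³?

The four points are coplanar iff the 3×3 determinant with rows KL, KM, KN is zero.
Rows: (-344, -554, 71), (-410, -444, 81), (-1088, -226, 199).
Expanding along the first row: (-344)(-70050) − (-554)(6538) + (71)(-390412) = 0.
Zero determinant ⇒ coplanar.

Yes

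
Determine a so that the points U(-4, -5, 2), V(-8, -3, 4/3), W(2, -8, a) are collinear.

Collinearity requires UV × UW = 0; each component is linear in a.
The x-component gives (2)a + (-6) = 0, so a = 3.
The remaining components then also vanish.

3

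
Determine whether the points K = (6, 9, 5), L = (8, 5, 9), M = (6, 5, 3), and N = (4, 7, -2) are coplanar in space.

A normal to the plane through K, L, M is n = KL × KM = (24, 4, -8).
The plane has equation n·P = 140. For N: n·N = 140.
Equal, so N lies in the plane and all four are coplanar.

Yes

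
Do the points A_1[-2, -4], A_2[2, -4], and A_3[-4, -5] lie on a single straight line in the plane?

No

A_1A_2 = (4, 0), A_1A_3 = (-2, -1).
det[A_1A_2; A_1A_3] = (4)(-1) − (0)(-2) = -4.
The determinant is nonzero, so they are not collinear.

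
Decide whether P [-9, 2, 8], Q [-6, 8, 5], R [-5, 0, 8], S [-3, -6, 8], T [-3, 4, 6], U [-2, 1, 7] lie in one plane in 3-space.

No

The plane through P, Q, R has normal n = PQ × PR = (-6, -12, -30) and equation n·X = -210.
Checking the remaining points: n·S = -150, n·T = -210, n·U = -210.
Since n·S = -150 ≠ -210, S is off the plane and the points are not all coplanar.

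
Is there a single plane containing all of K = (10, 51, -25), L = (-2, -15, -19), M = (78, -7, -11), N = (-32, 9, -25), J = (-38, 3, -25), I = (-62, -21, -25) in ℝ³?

Yes

The plane through K, L, M has normal n = KL × KM = (-576, 576, 5184) and equation n·P = -105984.
Checking the remaining points: n·N = -105984, n·J = -105984, n·I = -105984.
All equal -105984, so all 6 points lie in one plane.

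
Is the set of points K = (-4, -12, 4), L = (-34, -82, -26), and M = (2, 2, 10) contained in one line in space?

Yes

KL = (-30, -70, -30), KM = (6, 14, 6).
KL × KM = (0, 0, 0).
The cross product vanishes, so the three points are collinear.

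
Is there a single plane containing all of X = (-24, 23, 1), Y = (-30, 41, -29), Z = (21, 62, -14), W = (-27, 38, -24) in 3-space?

With X as base: XY = (-6, 18, -30), XZ = (45, 39, -15), XW = (-3, 15, -25).
XZ × XW = (-750, 1170, 792).
XY · (XZ × XW) = 1800.
Since 1800 ≠ 0, the four points are not coplanar.

No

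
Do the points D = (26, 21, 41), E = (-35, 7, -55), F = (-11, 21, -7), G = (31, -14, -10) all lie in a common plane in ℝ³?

With D as base: DE = (-61, -14, -96), DF = (-37, 0, -48), DG = (5, -35, -51).
DF × DG = (-1680, -2127, 1295).
DE · (DF × DG) = 7938.
Since 7938 ≠ 0, the four points are not coplanar.

No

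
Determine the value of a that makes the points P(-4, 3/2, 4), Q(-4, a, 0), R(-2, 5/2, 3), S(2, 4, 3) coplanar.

Normal to plane PRS: n = (3/2, -4, -1); plane equation n·X = -16.
Requiring n·Q = -16: (-4)a + (-6) = -16.
So a = 5/2.

5/2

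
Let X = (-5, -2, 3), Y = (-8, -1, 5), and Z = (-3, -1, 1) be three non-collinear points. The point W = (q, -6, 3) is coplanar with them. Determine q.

-3

The plane through X, Y, Z has equation −4x − 2y − 5z = 9.
Substituting W: (-4)q + (-3) = 9, so q = -3.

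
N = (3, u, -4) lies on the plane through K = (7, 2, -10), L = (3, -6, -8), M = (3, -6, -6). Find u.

Coplanarity requires KL · (KM × KN) = 0.
KL = (-4, -8, 2), KM = (-4, -8, 4); the triple product is linear in u with coefficient 8 and constant term 48.
Setting it to zero: u = -6.

-6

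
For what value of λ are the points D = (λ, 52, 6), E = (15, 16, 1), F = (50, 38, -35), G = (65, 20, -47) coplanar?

Coplanarity ⇔ det[DE; DF; DG] = 0.
Expanding, this is linear in λ: (912)λ + (-4560) = 0.
So λ = 5.

5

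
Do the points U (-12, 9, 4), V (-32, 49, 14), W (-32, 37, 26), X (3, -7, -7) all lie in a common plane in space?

No

The four points are coplanar iff the 3×3 determinant with rows UV, UW, UX is zero.
Rows: (-20, 40, 10), (-20, 28, 22), (15, -16, -11).
Expanding along the first row: (-20)(44) − (40)(-110) + (10)(-100) = 2520.
Nonzero ⇒ not coplanar.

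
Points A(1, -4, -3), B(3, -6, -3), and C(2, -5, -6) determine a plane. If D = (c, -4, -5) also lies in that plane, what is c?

The plane through A, B, C has equation 6x + 6y = -18.
Substituting D: (6)c + (-24) = -18, so c = 1.

1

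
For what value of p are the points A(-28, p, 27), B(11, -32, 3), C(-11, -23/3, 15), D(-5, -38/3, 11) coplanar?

5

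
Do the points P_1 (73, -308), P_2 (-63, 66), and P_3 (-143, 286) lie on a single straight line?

Yes

P_1P_2 = (-136, 374), P_1P_3 = (-216, 594).
Twice the signed area of △P_1P_2P_3 is (-136)(594) − (374)(-216) = 0.
The triangle is degenerate (zero area), so the points are collinear.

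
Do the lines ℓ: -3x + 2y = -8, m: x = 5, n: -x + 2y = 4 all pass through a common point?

No

The three lines meet at one point iff the augmented coefficient matrix [aᵢ bᵢ cᵢ] has rank < 3, i.e. its determinant vanishes.
Here the determinant is -4.
Nonzero, so no common point exists.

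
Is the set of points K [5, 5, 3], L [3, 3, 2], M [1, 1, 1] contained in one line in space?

KL = (-2, -2, -1), KM = (-4, -4, -2).
KL × KM = (0, 0, 0).
The cross product vanishes, so the three points are collinear.

Yes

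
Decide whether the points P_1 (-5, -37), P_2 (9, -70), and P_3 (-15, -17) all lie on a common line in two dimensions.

No

P_1P_2 = (14, -33), P_1P_3 = (-10, 20).
Twice the signed area of △P_1P_2P_3 is (14)(20) − (-33)(-10) = -50.
The area is nonzero, so the three points are not collinear.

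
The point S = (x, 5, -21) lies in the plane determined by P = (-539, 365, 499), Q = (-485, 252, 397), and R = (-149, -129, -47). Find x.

-67

The plane through P, Q, R has equation 11310x − 10296y + 17394z = -1174524.
Substituting S: (11310)x + (-416754) = -1174524, so x = -67.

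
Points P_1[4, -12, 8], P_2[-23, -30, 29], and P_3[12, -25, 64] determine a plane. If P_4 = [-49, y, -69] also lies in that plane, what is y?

A normal to the plane is n = P_1P_2 × P_1P_3 = (-735, 1680, 495).
P_4 lies in the plane iff n · P_1P_4 = 0.
This gives (1680)y + (21000) = 0, so y = -25/2.

-25/2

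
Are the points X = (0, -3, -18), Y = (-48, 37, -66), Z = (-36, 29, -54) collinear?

No

XY = (-48, 40, -48), XZ = (-36, 32, -36).
XY × XZ = (96, 0, -96).
The cross product is nonzero, so the points do not lie on one line.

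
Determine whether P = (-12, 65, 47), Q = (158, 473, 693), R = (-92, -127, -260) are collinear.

No

PQ = (170, 408, 646), PR = (-80, -192, -307).
PQ × PR = (-1224, 510, 0).
The cross product is nonzero, so the points do not lie on one line.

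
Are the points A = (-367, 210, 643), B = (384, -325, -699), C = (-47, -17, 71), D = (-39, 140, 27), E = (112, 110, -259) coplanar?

No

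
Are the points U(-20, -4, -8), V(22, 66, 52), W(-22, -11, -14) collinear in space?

No

UV = (42, 70, 60), UW = (-2, -7, -6).
Comparing components 3 and 1: (60)(-2) − (42)(-6) = 132 ≠ 0, so UV and UW are not parallel and the points are not collinear.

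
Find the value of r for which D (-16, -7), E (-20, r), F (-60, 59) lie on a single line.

The three points are collinear iff det[DE; DF] = 0.
This determinant is linear in r: (44)r + (44) = 0, so r = -1.

-1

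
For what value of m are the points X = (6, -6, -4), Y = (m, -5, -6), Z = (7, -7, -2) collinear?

5

Collinearity requires XY × XZ = 0; each component is linear in m.
The y-component gives (-2)m + (10) = 0, so m = 5.
The remaining components then also vanish.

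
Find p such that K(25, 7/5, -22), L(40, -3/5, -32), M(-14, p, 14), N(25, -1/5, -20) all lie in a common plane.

The points are coplanar iff KL · (KM × KN) = 0.
Expanding, this is linear in p: (30)p + (42) = 0.
So p = -7/5.

-7/5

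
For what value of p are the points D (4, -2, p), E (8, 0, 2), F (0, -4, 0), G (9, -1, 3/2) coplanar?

The points are coplanar iff DE · (DF × DG) = 0.
Expanding, this is linear in p: (-12)p + (12) = 0.
So p = 1.

1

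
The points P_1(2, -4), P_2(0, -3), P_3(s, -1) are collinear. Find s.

Collinearity: (P_3 − P_1) must be parallel to (P_2 − P_1) = (-2, 1).
Cross-multiplying the components: (s − 2)·(1) = (3)·(-2).
Solving gives s = -4.

-4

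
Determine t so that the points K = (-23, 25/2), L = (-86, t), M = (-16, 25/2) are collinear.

Collinearity: (L − K) must be parallel to (M − K) = (7, 0).
Cross-multiplying the components: (t − 25/2)·(7) = (-63)·(0).
Solving gives t = 25/2.

25/2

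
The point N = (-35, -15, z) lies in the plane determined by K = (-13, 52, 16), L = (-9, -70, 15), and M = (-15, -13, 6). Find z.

A normal to the plane is n = KL × KM = (1155, 42, -504).
N lies in the plane iff n · KN = 0.
This gives (-504)z + (-20160) = 0, so z = -40.

-40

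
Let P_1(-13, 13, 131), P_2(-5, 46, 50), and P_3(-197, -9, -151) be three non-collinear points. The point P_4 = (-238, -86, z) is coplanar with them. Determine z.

-4

Coplanarity requires P_1P_2 · (P_1P_3 × P_1P_4) = 0.
P_1P_2 = (8, 33, -81), P_1P_3 = (-184, -22, -282); the triple product is linear in z with coefficient 5896 and constant term 23584.
Setting it to zero: z = -4.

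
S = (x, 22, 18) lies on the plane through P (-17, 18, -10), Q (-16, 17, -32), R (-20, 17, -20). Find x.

Coplanarity requires PQ · (PR × PS) = 0.
PQ = (1, -1, -22), PR = (-3, -1, -10); the triple product is linear in x with coefficient -12 and constant term -12.
Setting it to zero: x = -1.

-1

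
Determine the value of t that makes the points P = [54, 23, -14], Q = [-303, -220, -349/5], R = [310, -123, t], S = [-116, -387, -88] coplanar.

Normal to plane PQS: n = (-4896, -16932, 105060); plane equation n·X = -2124660.
Requiring n·R = -2124660: (105060)t + (564876) = -2124660.
So t = -128/5.

-128/5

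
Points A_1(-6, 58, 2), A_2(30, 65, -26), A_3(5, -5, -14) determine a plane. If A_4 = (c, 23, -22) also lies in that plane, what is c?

Coplanarity requires A_1A_2 · (A_1A_3 × A_1A_4) = 0.
A_1A_2 = (36, 7, -28), A_1A_3 = (11, -63, -16); the triple product is linear in c with coefficient -1876 and constant term 35644.
Setting it to zero: c = 19.

19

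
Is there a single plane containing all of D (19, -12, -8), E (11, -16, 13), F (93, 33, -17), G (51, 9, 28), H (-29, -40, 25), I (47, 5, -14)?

No

The plane through D, E, F has normal n = DE × DF = (-909, 1482, -64) and equation n·P = -34543.
Checking the remaining points: n·G = -34813, n·H = -34519, n·I = -34417.
Since n·G = -34813 ≠ -34543, G is off the plane and the points are not all coplanar.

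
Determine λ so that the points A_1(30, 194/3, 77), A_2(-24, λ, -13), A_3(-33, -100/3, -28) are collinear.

-58/3

Direction A_1A_3 = (-63, -98, -105). From the x-coordinate of A_2, the parameter along the line is τ = (-24 − 30)/(-63) = 6/7.
Then λ = 194/3 + 6/7·(-98) = -58/3.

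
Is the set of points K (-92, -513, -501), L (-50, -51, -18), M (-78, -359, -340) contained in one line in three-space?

KL = (42, 462, 483), KM = (14, 154, 161).
Each component of KM is 1/3 times the corresponding component of KL, so KM = 1/3·KL and the points are collinear.

Yes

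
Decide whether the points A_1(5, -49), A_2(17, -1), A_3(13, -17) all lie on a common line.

Yes

A_1A_2 = (12, 48), A_1A_3 = (8, 32).
Twice the signed area of △A_1A_2A_3 is (12)(32) − (48)(8) = 0.
The triangle is degenerate (zero area), so the points are collinear.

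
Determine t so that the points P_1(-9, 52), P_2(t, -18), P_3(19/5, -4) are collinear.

7

The three points are collinear iff det[P_1P_2; P_1P_3] = 0.
This determinant is linear in t: (-56)t + (392) = 0, so t = 7.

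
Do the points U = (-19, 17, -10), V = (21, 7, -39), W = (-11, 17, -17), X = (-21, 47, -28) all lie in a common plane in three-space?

With U as base: UV = (40, -10, -29), UW = (8, 0, -7), UX = (-2, 30, -18).
UW × UX = (210, 158, 240).
UV · (UW × UX) = -140.
Since -140 ≠ 0, the four points are not coplanar.

No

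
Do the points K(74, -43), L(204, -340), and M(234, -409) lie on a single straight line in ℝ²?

KL = (130, -297), KM = (160, -366).
If collinear, KM would be a scalar multiple of KL. But (130)·(-366) ≠ (-297)·(160) (difference -60), so they are not parallel; the points are not collinear.

No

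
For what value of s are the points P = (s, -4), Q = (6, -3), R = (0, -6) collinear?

4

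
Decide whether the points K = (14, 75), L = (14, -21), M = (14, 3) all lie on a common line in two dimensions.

Yes

KL = (0, -96), KM = (0, -72).
Checking proportionality: KM = 3/4·KL, so the vectors are parallel and the points are collinear.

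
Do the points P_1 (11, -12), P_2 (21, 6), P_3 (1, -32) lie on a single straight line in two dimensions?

P_1P_2 = (10, 18), P_1P_3 = (-10, -20).
Twice the signed area of △P_1P_2P_3 is (10)(-20) − (18)(-10) = -20.
The area is nonzero, so the three points are not collinear.

No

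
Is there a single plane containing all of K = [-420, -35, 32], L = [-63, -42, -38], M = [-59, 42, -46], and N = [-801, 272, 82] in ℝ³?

A normal to the plane through K, L, M is n = KL × KM = (5936, 2576, 30016).
The plane has equation n·P = -1622768. For N: n·N = -1592752.
-1592752 ≠ -1622768, so N is off the plane.

No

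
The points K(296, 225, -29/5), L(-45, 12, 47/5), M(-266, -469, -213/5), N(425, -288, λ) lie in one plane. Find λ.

The points are coplanar iff KL · (KM × KN) = 0.
Expanding, this is linear in λ: (116948)λ + (69350164/5) = 0.
So λ = -593/5.

-593/5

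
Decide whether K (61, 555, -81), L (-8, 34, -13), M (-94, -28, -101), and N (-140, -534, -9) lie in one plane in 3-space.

Yes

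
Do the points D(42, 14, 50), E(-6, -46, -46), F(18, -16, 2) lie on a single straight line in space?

Yes

DE = (-48, -60, -96), DF = (-24, -30, -48).
Each component of DF is 1/2 times the corresponding component of DE, so DF = 1/2·DE and the points are collinear.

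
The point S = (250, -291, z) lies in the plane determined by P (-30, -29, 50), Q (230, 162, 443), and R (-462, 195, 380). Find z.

-376

A normal to the plane is n = PQ × PR = (-25002, -255576, 140752).
S lies in the plane iff n · PS = 0.
This gives (140752)z + (52922752) = 0, so z = -376.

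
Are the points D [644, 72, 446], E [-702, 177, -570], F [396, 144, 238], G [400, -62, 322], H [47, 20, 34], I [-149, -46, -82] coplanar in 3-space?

No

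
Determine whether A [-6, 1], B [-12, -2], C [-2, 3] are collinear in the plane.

Yes

AB = (-6, -3), AC = (4, 2).
det[AB; AC] = (-6)(2) − (-3)(4) = 0.
The determinant is zero, so the points are collinear.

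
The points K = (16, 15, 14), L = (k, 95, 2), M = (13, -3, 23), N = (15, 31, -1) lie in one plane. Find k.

44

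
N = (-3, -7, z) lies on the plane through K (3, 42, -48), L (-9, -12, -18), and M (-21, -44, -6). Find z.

-15

A normal to the plane is n = KL × KM = (312, -216, -264).
N lies in the plane iff n · KN = 0.
This gives (-264)z + (-3960) = 0, so z = -15.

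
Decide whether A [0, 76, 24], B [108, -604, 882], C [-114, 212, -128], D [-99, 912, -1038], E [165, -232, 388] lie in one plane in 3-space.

The plane through A, B, C has normal n = AB × AC = (-13328, -81396, -62832) and equation n·P = -7694064.
Checking the remaining points: n·D = -7694064, n·E = -7694064.
All equal -7694064, so all 5 points lie in one plane.

Yes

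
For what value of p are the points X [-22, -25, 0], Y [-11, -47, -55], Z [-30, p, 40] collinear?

-9

Direction XY = (11, -22, -55). From the x-coordinate of Z, the parameter along the line is τ = (-30 − (-22))/11 = -8/11.
Then p = (-25) + (-8/11)·(-22) = -9.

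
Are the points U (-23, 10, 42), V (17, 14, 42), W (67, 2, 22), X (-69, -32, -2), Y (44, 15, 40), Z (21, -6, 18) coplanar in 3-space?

The plane through U, V, W has normal n = UV × UW = (-80, 800, -680) and equation n·P = -18720.
Checking the remaining points: n·X = -18720, n·Y = -18720, n·Z = -18720.
All equal -18720, so all 6 points lie in one plane.

Yes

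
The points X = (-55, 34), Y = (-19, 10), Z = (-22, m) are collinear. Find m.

Collinearity: (Z − X) must be parallel to (Y − X) = (36, -24).
Cross-multiplying the components: (m − 34)·(36) = (33)·(-24).
Solving gives m = 12.

12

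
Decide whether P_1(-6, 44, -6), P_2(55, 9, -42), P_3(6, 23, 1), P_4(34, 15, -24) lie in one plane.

No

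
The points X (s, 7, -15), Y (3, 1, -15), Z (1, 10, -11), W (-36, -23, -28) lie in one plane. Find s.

-49

Coplanarity ⇔ det[XY; XZ; XW] = 0.
Expanding, this is linear in s: (21)s + (1029) = 0.
So s = -49.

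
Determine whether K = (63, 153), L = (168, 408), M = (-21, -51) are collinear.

Yes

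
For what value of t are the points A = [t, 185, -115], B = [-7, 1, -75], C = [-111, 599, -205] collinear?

-39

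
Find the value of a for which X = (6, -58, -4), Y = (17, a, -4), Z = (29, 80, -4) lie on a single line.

8

Direction XZ = (23, 138, 0). From the x-coordinate of Y, the parameter along the line is τ = (17 − 6)/23 = 11/23.
Then a = (-58) + 11/23·(138) = 8.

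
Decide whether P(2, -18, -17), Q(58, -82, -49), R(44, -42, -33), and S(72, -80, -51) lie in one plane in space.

With P as base: PQ = (56, -64, -32), PR = (42, -24, -16), PS = (70, -62, -34).
PR × PS = (-176, 308, -924).
PQ · (PR × PS) = 0.
The scalar triple product vanishes, so the four points are coplanar.

Yes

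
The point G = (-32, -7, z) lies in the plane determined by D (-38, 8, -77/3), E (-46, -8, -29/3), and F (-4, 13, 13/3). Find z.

A normal to the plane is n = DE × DF = (-560, 784, 504).
G lies in the plane iff n · DG = 0.
This gives (504)z + (-2184) = 0, so z = 13/3.

13/3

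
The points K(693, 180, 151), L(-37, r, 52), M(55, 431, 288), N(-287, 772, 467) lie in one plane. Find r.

-33

Normal to plane KMN: n = (-1788, 67348, -131716); plane equation n·P = -9005560.
Requiring n·L = -9005560: (67348)r + (-6783076) = -9005560.
So r = -33.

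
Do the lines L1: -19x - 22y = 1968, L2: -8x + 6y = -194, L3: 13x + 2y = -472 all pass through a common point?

Intersecting L1 and L2: solving the 2×2 system gives (x, y) = (-26, -67).
Substitute into L3: (13)(-26) + (2)(-67) = -472.
This equals -472, so (-26, -67) lies on all three lines and they are concurrent.

Yes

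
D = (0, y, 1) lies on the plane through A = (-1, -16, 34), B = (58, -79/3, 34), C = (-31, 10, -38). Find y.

A normal to the plane is n = AB × AC = (744, 4248, 1224).
D lies in the plane iff n · AD = 0.
This gives (4248)y + (28320) = 0, so y = -20/3.

-20/3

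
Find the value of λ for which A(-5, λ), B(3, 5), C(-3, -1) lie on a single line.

-3

The three points are collinear iff det[AB; AC] = 0.
This determinant is linear in λ: (-6)λ + (-18) = 0, so λ = -3.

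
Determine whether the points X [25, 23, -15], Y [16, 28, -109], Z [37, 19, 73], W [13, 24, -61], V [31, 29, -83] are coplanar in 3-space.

The plane through X, Y, Z has normal n = XY × XZ = (64, -336, -24) and equation n·P = -5768.
Checking the remaining points: n·W = -5768, n·V = -5768.
All equal -5768, so all 5 points lie in one plane.

Yes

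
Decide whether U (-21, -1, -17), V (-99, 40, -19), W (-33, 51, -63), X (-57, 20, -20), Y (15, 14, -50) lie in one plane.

Yes

The plane through U, V, W has normal n = UV × UW = (-1782, -3564, -3564) and equation n·P = 101574.
Checking the remaining points: n·X = 101574, n·Y = 101574.
All equal 101574, so all 5 points lie in one plane.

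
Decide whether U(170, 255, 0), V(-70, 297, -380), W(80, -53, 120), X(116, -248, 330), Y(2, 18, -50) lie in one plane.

The plane through U, V, W has normal n = UV × UW = (-112000, 63000, 77700) and equation n·P = -2975000.
Checking the remaining points: n·X = -2975000, n·Y = -2975000.
All equal -2975000, so all 5 points lie in one plane.

Yes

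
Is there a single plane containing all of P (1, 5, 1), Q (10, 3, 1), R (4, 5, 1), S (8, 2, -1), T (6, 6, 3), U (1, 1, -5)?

No

The plane through P, Q, R has normal n = PQ × PR = (0, 0, 6) and equation n·X = 6.
Checking the remaining points: n·S = -6, n·T = 18, n·U = -30.
Since n·S = -6 ≠ 6, S is off the plane and the points are not all coplanar.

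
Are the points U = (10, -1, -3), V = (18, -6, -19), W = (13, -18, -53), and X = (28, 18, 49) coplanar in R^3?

Yes

The four points are coplanar iff the 3×3 determinant with rows UV, UW, UX is zero.
Rows: (8, -5, -16), (3, -17, -50), (18, 19, 52).
Expanding along the first row: (8)(66) − (-5)(1056) + (-16)(363) = 0.
Zero determinant ⇒ coplanar.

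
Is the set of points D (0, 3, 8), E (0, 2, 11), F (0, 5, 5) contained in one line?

No

DE = (0, -1, 3), DF = (0, 2, -3).
DE × DF = (-3, 0, 0).
The cross product is nonzero, so the points do not lie on one line.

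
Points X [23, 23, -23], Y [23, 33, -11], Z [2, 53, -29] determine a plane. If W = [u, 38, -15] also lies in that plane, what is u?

The plane through X, Y, Z has equation −420x − 252y + 210z = -20286.
Substituting W: (-420)u + (-12726) = -20286, so u = 18.

18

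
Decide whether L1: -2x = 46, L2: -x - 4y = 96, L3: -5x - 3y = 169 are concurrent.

No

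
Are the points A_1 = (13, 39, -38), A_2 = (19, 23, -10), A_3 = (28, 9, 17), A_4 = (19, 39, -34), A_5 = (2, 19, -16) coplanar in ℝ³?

The plane through A_1, A_2, A_3 has normal n = A_1A_2 × A_1A_3 = (-40, 90, 60) and equation n·P = 710.
Checking the remaining points: n·A_4 = 710, n·A_5 = 670.
Since n·A_5 = 670 ≠ 710, A_5 is off the plane and the points are not all coplanar.

No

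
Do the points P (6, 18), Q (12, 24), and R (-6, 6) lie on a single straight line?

Yes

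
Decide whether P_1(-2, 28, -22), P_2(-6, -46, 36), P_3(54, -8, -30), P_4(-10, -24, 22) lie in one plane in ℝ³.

Yes

With P_1 as base: P_1P_2 = (-4, -74, 58), P_1P_3 = (56, -36, -8), P_1P_4 = (-8, -52, 44).
P_1P_3 × P_1P_4 = (-2000, -2400, -3200).
P_1P_2 · (P_1P_3 × P_1P_4) = 0.
The scalar triple product vanishes, so the four points are coplanar.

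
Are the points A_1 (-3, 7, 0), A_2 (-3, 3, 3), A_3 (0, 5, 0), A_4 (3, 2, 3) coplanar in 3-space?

The four points are coplanar iff the 3×3 determinant with rows A_1A_2, A_1A_3, A_1A_4 is zero.
Rows: (0, -4, 3), (3, -2, 0), (6, -5, 3).
Expanding along the first row: (0)(-6) − (-4)(9) + (3)(-3) = 27.
Nonzero ⇒ not coplanar.

No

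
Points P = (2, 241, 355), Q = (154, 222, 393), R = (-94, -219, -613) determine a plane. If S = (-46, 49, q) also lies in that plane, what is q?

-53

The plane through P, Q, R has equation 35872x + 143488y − 71744z = 9183232.
Substituting S: (-71744)q + (5380800) = 9183232, so q = -53.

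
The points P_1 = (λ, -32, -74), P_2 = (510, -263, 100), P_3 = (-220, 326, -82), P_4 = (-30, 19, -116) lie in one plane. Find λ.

72

The points are coplanar iff P_1P_2 · (P_1P_3 × P_1P_4) = 0.
Expanding, this is linear in λ: (75900)λ + (-5464800) = 0.
So λ = 72.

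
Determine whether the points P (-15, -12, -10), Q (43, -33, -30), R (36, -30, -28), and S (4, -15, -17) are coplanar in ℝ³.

With P as base: PQ = (58, -21, -20), PR = (51, -18, -18), PS = (19, -3, -7).
PR × PS = (72, 15, 189).
PQ · (PR × PS) = 81.
Since 81 ≠ 0, the four points are not coplanar.

No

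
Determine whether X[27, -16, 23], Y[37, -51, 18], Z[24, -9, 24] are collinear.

No

XY = (10, -35, -5), XZ = (-3, 7, 1).
Comparing components 3 and 1: (-5)(-3) − (10)(1) = 5 ≠ 0, so XY and XZ are not parallel and the points are not collinear.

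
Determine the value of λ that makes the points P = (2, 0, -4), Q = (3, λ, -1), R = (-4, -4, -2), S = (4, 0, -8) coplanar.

2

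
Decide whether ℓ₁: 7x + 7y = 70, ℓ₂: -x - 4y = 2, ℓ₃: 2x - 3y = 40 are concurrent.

Yes

Intersecting ℓ₁ and ℓ₂: solving the 2×2 system gives (x, y) = (14, -4).
Substitute into ℓ₃: (2)(14) + (-3)(-4) = 40.
This equals 40, so (14, -4) lies on all three lines and they are concurrent.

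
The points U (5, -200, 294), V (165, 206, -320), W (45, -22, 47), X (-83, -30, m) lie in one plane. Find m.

Normal to plane UVW: n = (9010, 14960, 12240); plane equation n·P = 651610.
Requiring n·X = 651610: (12240)m + (-1196630) = 651610.
So m = 151.

151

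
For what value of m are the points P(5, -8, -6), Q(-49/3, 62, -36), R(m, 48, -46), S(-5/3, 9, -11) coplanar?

-5/3

The points are coplanar iff PQ · (PR × PS) = 0.
Expanding, this is linear in m: (-160)m + (-800/3) = 0.
So m = -5/3.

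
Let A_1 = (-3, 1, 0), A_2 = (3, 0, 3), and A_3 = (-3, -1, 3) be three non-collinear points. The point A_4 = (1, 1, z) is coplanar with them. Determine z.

A normal to the plane is n = A_1A_2 × A_1A_3 = (3, -18, -12).
A_4 lies in the plane iff n · A_1A_4 = 0.
This gives (-12)z + (12) = 0, so z = 1.

1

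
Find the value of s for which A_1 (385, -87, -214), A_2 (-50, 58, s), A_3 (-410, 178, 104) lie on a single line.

-40

Collinearity requires A_1A_2 × A_1A_3 = 0; each component is linear in s.
The x-component gives (-265)s + (-10600) = 0, so s = -40.
The remaining components then also vanish.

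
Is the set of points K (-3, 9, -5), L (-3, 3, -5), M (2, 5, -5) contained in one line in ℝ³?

No

KL = (0, -6, 0), KM = (5, -4, 0).
KL × KM = (0, 0, 30).
The cross product is nonzero, so the points do not lie on one line.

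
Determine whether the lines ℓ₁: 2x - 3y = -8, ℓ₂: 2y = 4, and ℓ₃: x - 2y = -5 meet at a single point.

Yes

Intersecting ℓ₁ and ℓ₂: solving the 2×2 system gives (x, y) = (-1, 2).
Substitute into ℓ₃: (1)(-1) + (-2)(2) = -5.
This equals -5, so (-1, 2) lies on all three lines and they are concurrent.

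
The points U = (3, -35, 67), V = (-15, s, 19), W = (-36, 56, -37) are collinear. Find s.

7

Collinearity requires UV × UW = 0; each component is linear in s.
The x-component gives (-104)s + (728) = 0, so s = 7.
The remaining components then also vanish.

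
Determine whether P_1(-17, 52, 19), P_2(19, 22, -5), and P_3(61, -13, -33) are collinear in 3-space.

P_1P_2 = (36, -30, -24), P_1P_3 = (78, -65, -52).
P_1P_2 × P_1P_3 = (0, 0, 0).
The cross product vanishes, so the three points are collinear.

Yes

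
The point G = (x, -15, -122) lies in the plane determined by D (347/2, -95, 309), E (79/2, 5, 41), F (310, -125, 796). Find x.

15

A normal to the plane is n = DE × DF = (40660, 28676, -9630).
G lies in the plane iff n · DG = 0.
This gives (40660)x + (-609900) = 0, so x = 15.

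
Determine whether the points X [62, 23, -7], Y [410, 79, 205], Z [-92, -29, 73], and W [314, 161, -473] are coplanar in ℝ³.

No

With X as base: XY = (348, 56, 212), XZ = (-154, -52, 80), XW = (252, 138, -466).
XZ × XW = (13192, -51604, -8148).
XY · (XZ × XW) = -26384.
Since -26384 ≠ 0, the four points are not coplanar.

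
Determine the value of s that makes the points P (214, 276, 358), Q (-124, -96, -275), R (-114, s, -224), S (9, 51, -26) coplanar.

-336

Normal to plane PQS: n = (423, -27, -210); plane equation n·X = 7890.
Requiring n·R = 7890: (-27)s + (-1182) = 7890.
So s = -336.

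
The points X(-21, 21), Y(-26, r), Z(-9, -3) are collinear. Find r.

31

The three points are collinear iff det[XY; XZ] = 0.
This determinant is linear in r: (-12)r + (372) = 0, so r = 31.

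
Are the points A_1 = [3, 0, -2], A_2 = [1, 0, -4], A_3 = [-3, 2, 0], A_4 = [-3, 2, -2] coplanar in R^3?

With A_1 as base: A_1A_2 = (-2, 0, -2), A_1A_3 = (-6, 2, 2), A_1A_4 = (-6, 2, 0).
A_1A_3 × A_1A_4 = (-4, -12, 0).
A_1A_2 · (A_1A_3 × A_1A_4) = 8.
Since 8 ≠ 0, the four points are not coplanar.

No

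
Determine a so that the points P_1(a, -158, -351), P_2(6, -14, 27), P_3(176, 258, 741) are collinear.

-84

Direction P_2P_3 = (170, 272, 714). From the y-coordinate of P_1, the parameter along the line is τ = (-158 − (-14))/272 = -9/17.
Then a = 6 + (-9/17)·(170) = -84.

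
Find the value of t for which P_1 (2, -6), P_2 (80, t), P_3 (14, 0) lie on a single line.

The three points are collinear iff det[P_1P_2; P_1P_3] = 0.
This determinant is linear in t: (-12)t + (396) = 0, so t = 33.

33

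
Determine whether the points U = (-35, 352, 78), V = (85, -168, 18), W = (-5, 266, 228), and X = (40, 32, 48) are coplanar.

The four points are coplanar iff the 3×3 determinant with rows UV, UW, UX is zero.
Rows: (120, -520, -60), (30, -86, 150), (75, -320, -30).
Expanding along the first row: (120)(50580) − (-520)(-12150) + (-60)(-3150) = -59400.
Nonzero ⇒ not coplanar.

No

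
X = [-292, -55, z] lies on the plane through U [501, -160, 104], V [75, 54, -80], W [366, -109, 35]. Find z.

The plane through U, V, W has equation −5382x − 4554y + 7164z = -1222686.
Substituting X: (7164)z + (1822014) = -1222686, so z = -425.

-425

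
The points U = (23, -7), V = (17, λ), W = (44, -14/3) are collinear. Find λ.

-23/3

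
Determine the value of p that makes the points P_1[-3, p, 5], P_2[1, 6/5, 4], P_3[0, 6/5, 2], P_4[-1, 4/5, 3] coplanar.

Coplanarity ⇔ det[P_1P_2; P_1P_3; P_1P_4] = 0.
Expanding, this is linear in p: (-3)p + (0) = 0.
So p = 0.

0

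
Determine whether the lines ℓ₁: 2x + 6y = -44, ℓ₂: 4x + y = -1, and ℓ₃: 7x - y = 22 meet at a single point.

No

Lines aᵢx + bᵢy = cᵢ with pairwise distinct directions are concurrent exactly when det[aᵢ bᵢ cᵢ] = 0.
Here the determinant is -44.
Nonzero, so no common point exists.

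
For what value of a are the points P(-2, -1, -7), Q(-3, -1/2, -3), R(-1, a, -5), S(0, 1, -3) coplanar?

Normal to plane PQS: n = (-6, 12, -3); plane equation n·X = 21.
Requiring n·R = 21: (12)a + (21) = 21.
So a = 0.

0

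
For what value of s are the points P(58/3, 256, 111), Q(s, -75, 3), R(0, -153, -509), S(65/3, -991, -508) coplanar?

Normal to plane PRS: n = (-519969, -13414, 25063); plane equation n·X = -10704725.
Requiring n·Q = -10704725: (-519969)s + (1081239) = -10704725.
So s = 68/3.

68/3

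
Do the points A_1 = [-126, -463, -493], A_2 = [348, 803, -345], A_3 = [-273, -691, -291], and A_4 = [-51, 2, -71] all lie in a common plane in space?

With A_1 as base: A_1A_2 = (474, 1266, 148), A_1A_3 = (-147, -228, 202), A_1A_4 = (75, 465, 422).
A_1A_3 × A_1A_4 = (-190146, 77184, -51255).
A_1A_2 · (A_1A_3 × A_1A_4) = 0.
The scalar triple product vanishes, so the four points are coplanar.

Yes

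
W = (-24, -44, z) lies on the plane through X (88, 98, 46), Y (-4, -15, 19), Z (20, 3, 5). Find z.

The plane through X, Y, Z has equation 2068x − 1936y + 1056z = 40832.
Substituting W: (1056)z + (35552) = 40832, so z = 5.

5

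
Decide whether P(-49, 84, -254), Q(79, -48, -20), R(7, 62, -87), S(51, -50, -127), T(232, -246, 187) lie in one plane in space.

The plane through P, Q, R has normal n = PQ × PR = (-16896, -8272, 4576) and equation n·X = -1029248.
Checking the remaining points: n·S = -1029248, n·T = -1029248.
All equal -1029248, so all 5 points lie in one plane.

Yes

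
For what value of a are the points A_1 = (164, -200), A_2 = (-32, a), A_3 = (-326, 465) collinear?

66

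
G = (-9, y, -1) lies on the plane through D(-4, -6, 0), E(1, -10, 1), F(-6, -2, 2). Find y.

-2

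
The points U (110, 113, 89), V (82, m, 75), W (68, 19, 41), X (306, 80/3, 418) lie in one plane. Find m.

-119/3

Normal to plane UWX: n = (-35070, 4410, 22050); plane equation n·P = -1396920.
Requiring n·V = -1396920: (4410)m + (-1221990) = -1396920.
So m = -119/3.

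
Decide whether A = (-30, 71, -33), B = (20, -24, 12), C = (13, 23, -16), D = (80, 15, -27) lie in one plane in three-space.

No

A normal to the plane through A, B, C is n = AB × AC = (545, 1085, 1685).
The plane has equation n·P = 5080. For D: n·D = 14380.
14380 ≠ 5080, so D is off the plane.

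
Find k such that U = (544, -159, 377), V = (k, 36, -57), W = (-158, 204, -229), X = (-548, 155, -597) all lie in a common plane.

50

The points are coplanar iff UV · (UW × UX) = 0.
Expanding, this is linear in k: (-163278)k + (8163900) = 0.
So k = 50.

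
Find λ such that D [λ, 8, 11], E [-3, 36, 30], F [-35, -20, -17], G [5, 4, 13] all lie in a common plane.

The points are coplanar iff DE · (DF × DG) = 0.
Expanding, this is linear in λ: (552)λ + (3864) = 0.
So λ = -7.

-7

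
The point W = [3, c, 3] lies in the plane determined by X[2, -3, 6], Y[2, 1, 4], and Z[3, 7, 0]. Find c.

1

The plane through X, Y, Z has equation −4x − 2y − 4z = -26.
Substituting W: (-2)c + (-24) = -26, so c = 1.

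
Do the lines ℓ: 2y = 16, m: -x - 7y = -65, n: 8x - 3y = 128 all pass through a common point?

Intersecting ℓ and m: solving the 2×2 system gives (x, y) = (9, 8).
Substitute into n: (8)(9) + (-3)(8) = 48.
But n requires 128 ≠ 48, so the three lines have no common point.

No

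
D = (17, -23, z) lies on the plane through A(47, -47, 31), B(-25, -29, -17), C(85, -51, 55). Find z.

Coplanarity requires AB · (AC × AD) = 0.
AB = (-72, 18, -48), AC = (38, -4, 24); the triple product is linear in z with coefficient -396 and constant term 2772.
Setting it to zero: z = 7.

7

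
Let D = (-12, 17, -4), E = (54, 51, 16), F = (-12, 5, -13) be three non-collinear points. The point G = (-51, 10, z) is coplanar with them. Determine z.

A normal to the plane is n = DE × DF = (-66, 594, -792).
G lies in the plane iff n · DG = 0.
This gives (-792)z + (-4752) = 0, so z = -6.

-6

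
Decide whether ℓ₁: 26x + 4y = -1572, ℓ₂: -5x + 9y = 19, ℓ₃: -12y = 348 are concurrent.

Yes

Intersecting ℓ₁ and ℓ₂: solving the 2×2 system gives (x, y) = (-56, -29).
Substitute into ℓ₃: (0)(-56) + (-12)(-29) = 348.
This equals 348, so (-56, -29) lies on all three lines and they are concurrent.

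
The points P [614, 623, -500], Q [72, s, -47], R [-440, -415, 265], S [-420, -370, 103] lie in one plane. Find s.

Normal to plane PRS: n = (133731, -155448, -26670); plane equation n·X = -1398270.
Requiring n·Q = -1398270: (-155448)s + (10882122) = -1398270.
So s = 79.

79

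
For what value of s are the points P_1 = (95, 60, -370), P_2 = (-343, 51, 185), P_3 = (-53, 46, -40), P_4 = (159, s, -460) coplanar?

Normal to plane P_1P_2P_3: n = (4800, 62400, 4800); plane equation n·P = 2424000.
Requiring n·P_4 = 2424000: (62400)s + (-1444800) = 2424000.
So s = 62.

62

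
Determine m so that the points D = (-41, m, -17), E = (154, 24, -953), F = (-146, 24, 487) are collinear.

Collinearity requires DE × DF = 0; each component is linear in m.
The x-component gives (-1440)m + (34560) = 0, so m = 24.
The remaining components then also vanish.

24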